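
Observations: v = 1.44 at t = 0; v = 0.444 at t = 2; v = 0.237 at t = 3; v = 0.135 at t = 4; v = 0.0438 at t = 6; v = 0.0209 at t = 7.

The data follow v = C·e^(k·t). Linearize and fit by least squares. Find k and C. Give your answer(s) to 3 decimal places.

Linearized form: ln v = k·t + ln C. From the 6 transformed points,
Σt = 22.0000, Σ(t)² = 114.0000, Σln v = -10.8856, Σt·ln v = -59.7976.
Equations: 114.0000·k + 22.0000·ln C = -59.7976;  22.0000·k + 6·ln C = -10.8856.
Slope k = (n·Σt·ln v − Σt·Σln v)/(n·Σ(t)² − (Σt)²) = (6·-59.7976 − 22.0000·-10.8856)/200.0000 = -0.59651; ln C = (Σln v − k·Σt)/n = 0.37295, so C = exp(0.37295) = 1.45202.

k = -0.597, C = 1.452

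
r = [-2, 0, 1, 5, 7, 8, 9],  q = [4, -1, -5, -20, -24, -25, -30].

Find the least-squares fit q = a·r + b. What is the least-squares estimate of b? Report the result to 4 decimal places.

b = -2.0357

Sums needed: Σr·r = 224, Σr = 28, Σ1 = 7.
For Xᵀq: Σr·q = -751, Σq = -101.
Normal equations: [[224, 28]; [28, 7]]·[a, b]ᵀ = [-751, -101]ᵀ.
Δ = 224·7 − 28² = 784.
a = ((-751)·7 − 28·(-101))/784 = -347/112; b = (224·(-101) − 28·(-751))/784 = -57/28.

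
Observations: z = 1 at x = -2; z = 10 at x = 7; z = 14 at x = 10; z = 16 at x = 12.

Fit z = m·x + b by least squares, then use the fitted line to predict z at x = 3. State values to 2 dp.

The normal system AᵀA·[m, b]ᵀ = Aᵀz is [[297, 27]; [27, 4]]·[m, b]ᵀ = [400, 41]ᵀ.
det = 297·4 − 27² = 459.
m = (400·4 − 27·41)/459 = 29/27; b = (297·41 − 27·400)/459 = 3.
At x = 3: ẑ = (29/27)·(3) + (3)·(1) = 56/9.

ẑ = 6.22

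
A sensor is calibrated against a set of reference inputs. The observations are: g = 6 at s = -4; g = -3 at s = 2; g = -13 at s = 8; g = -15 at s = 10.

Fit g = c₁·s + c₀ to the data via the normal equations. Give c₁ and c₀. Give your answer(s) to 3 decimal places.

c₁ = -1.533, c₀ = -0.117

Forming AᵀA = [[184, 16]; [16, 4]] and Aᵀg = [-284, -25]ᵀ gives AᵀA·[c₁, c₀]ᵀ = Aᵀg.
Determinant 184·4 − 16² = 480.
c₁ = ((-284)·4 − 16·(-25))/480 = -23/15; c₀ = (184·(-25) − 16·(-284))/480 = -7/60.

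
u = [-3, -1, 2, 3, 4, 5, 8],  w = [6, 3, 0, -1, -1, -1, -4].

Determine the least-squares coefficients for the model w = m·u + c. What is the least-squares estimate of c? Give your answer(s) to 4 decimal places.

c = 2.4930

MᵀM·[m, c]ᵀ = Mᵀw reads: 128·m + 18·c = -65;  18·m + 7·c = 2.
(Σu·u = 128, Σu = 18, Σ1 = 7, Σu·w = -65, Σw = 2.)
det = 128·7 − 18² = 572.
m = ((-65)·7 − 18·2)/572 = -491/572; c = (128·2 − 18·(-65))/572 = 713/286.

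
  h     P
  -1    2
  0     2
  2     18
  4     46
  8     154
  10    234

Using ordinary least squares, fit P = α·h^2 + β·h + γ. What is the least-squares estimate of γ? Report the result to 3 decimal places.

From the data, Σh^2·h^2 = 14369, Σh^2·h = 1583, Σh^2 = 185, Σh·h = 185, Σh = 23, Σ1 = 6.
For XᵀP: Σh^2·P = 34066, Σh·P = 3790, ΣP = 456.
XᵀX·[α, β, γ]ᵀ = XᵀP becomes [[14369, 1583, 185]; [1583, 185, 23]; [185, 23, 6]]·[α, β, γ]ᵀ = [34066, 3790, 456]ᵀ.
Inverting the 3×3 Gram matrix, [α, β, γ]ᵀ = [156/77, 216/77, 214/77]ᵀ.

γ = 2.779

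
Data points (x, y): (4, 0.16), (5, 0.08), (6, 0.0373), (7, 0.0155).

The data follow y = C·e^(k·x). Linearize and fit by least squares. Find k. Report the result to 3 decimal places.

k = -0.777

Taking logs, ln y = k·x + ln C, so regress ln y on x.
Σx = 22.0000, Σ(x)² = 126.0000, Σln y = -11.8140, Σx·ln y = -68.8599.
Equations: 126.0000·k + 22.0000·ln C = -68.8599;  22.0000·k + 4·ln C = -11.8140.
Solving (det = 20.0000): k = -0.77660, ln C = 1.31782.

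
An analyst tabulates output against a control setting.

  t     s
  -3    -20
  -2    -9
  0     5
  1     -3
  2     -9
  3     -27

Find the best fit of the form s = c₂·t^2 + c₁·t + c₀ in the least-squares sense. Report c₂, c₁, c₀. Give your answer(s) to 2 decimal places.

c₂ = -2.96, c₁ = -0.89, c₀ = 2.97

The normal equations are: 195·c₂ + 1·c₁ + 27·c₀ = -498;  1·c₂ + 27·c₁ + 1·c₀ = -24;  27·c₂ + 1·c₁ + 6·c₀ = -63.
Solving the 3×3 system (Gaussian elimination) gives c₂ = -829/280, c₁ = -249/280, c₀ = 104/35.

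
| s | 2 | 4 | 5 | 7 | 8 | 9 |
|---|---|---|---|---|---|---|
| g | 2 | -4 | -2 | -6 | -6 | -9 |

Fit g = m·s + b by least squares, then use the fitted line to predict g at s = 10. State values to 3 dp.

ĝ = -9.809

Normal-equation sums: Σs·s = 239, Σs = 35, Σ1 = 6.
For Mᵀg: Σs·g = -193, Σg = -25.
det = 239·6 − 35² = 209.
m = ((-193)·6 − 35·(-25))/209 = -283/209; b = (239·(-25) − 35·(-193))/209 = 780/209.
At s = 10: ĝ = (-283/209)·(10) + (780/209)·(1) = -2050/209.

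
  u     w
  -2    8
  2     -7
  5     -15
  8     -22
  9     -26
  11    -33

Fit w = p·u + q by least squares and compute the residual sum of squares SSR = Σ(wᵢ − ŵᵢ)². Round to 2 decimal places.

SSR = 7.26

From the data, Σu·u = 299, Σu = 33, Σ1 = 6.
Moment sums: Σu·w = -878, Σw = -95.
Normal equations: [[299, 33]; [33, 6]]·[p, q]ᵀ = [-878, -95]ᵀ.
det = 299·6 − 33² = 705.
p = ((-878)·6 − 33·(-95))/705 = -711/235; q = (299·(-95) − 33·(-878))/705 = 569/705.
Residuals: 161/141, -1238/705, -479/705, 197/141, 298/705, -371/705; SSR = 5116/705.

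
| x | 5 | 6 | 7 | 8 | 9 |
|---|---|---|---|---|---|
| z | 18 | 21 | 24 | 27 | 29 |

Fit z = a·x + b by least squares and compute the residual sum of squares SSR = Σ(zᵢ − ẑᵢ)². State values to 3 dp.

SSR = 0.400

Setting ∂/∂a … = 0 gives: 255·a + 35·b = 861;  35·a + 5·b = 119.
Eliminating b: 5·(row 1) − 35·(row 2) gives 50·a = 5·861 − 35·119 = 140, so a = 14/5.
Then b = (119 − 35·(14/5))/5 = 21/5.
Residuals: -1/5, 0, 1/5, 2/5, -2/5; SSR = 2/5.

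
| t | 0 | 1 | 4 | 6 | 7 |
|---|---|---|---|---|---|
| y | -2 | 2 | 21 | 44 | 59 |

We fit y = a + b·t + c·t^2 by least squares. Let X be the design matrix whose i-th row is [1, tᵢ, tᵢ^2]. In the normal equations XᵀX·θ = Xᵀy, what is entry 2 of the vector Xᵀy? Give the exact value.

763

Entry 2 ↔ basis t, so (Xᵀy)_{2} = Σᵢ (t)·yᵢ = (0)·(-2) + (1)·(2) + (4)·(21) + (6)·(44) + (7)·(59) = 763.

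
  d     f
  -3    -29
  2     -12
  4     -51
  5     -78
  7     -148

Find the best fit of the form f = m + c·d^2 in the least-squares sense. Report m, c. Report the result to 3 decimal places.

m = -1.725, c = -3.004

The normal equations are: 5·m + 103·c = -318;  103·m + 3379·c = -10327.
Eliminating c: 3379·(row 1) − 103·(row 2) gives 6286·m = 3379·(-318) − 103·(-10327) = -10841, so m = -10841/6286.
Then c = ((-10327) − 103·(-10841/6286))/3379 = -18881/6286.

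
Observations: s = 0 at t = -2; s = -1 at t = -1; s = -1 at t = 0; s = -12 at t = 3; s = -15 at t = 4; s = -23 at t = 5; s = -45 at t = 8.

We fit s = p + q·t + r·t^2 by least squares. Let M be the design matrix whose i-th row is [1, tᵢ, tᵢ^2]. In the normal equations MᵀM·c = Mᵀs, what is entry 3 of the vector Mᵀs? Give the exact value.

-3804

Entry 3 ↔ basis t^2, so (Mᵀs)_{3} = Σᵢ (t^2)·sᵢ = (4)·(0) + (1)·(-1) + (0)·(-1) + (9)·(-12) + (16)·(-15) + (25)·(-23) + (64)·(-45) = -3804.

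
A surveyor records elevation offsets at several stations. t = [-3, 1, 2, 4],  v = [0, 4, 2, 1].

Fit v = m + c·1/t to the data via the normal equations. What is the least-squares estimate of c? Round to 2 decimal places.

c = 3.01

Compute the Gram sums: Σ1 = 4, Σ1/t = 17/12, Σ1/t·1/t = 205/144.
For Aᵀv: Σv = 7, Σ1/t·v = 21/4.
Determinant 4·(205/144) − (17/12)² = 59/16.
m = (7·(205/144) − (17/12)·(21/4))/(59/16) = 364/531; c = (4·(21/4) − (17/12)·7)/(59/16) = 532/177.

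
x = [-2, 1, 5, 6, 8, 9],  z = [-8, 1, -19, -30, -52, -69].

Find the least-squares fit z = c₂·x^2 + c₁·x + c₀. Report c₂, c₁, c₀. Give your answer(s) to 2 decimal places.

The normal equations are: 12595·c₂ + 1575·c₁ + 211·c₀ = -10503;  1575·c₂ + 211·c₁ + 27·c₀ = -1295;  211·c₂ + 27·c₁ + 6·c₀ = -177.
Inverting the 3×3 Gram matrix, [c₂, c₁, c₀]ᵀ = [-106671/107846, 144821/107846, -40944/53923]ᵀ.

c₂ = -0.99, c₁ = 1.34, c₀ = -0.76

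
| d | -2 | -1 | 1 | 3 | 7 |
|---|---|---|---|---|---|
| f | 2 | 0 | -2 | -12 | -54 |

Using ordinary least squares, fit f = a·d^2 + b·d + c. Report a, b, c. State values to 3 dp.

a = -0.848, b = -1.842, c = 0.599

Setting ∂/∂a … = 0 gives: 2500·a + 362·b + 64·c = -2748;  362·a + 64·b + 8·c = -420;  64·a + 8·b + 5·c = -66.
(Σd^2·d^2 = 2500, Σd^2·d = 362, Σd^2 = 64, Σd·d = 64, Σd = 8, Σ1 = 5, Σd^2·f = -2748, Σd·f = -420, Σf = -66.)
Row-reducing yields a = -942/1111, b = -186/101, c = 666/1111.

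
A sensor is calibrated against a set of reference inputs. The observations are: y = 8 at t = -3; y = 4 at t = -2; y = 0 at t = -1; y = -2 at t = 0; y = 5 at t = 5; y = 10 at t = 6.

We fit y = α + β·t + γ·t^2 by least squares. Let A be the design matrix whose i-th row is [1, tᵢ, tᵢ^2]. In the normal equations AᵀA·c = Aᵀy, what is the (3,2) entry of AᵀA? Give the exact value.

Row 3 ↔ basis t^2, column 2 ↔ basis t, so (AᵀA)_{3,2} = Σᵢ (t^2)·(t) = (9)·(-3) + (4)·(-2) + (1)·(-1) + (0)·(0) + (25)·(5) + (36)·(6) = 305.

305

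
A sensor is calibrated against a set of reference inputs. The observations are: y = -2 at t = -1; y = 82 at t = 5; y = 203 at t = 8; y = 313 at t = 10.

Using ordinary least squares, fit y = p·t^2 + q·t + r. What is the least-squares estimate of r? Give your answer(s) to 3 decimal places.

r = -2.638

Setting ∂/∂p … = 0 gives: 14722·p + 1636·q + 190·r = 46340;  1636·p + 190·q + 22·r = 5166;  190·p + 22·q + 4·r = 596.
Row-reducing yields p = 21377/7302, q = 5567/2434, r = -19265/7302.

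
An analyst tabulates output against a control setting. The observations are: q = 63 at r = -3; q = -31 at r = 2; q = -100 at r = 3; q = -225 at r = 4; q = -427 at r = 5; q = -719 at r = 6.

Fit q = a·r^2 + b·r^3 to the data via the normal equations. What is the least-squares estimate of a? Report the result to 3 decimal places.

Entries of XᵀX: Σr^2·r^2 = 2355, Σr^2·r^3 = 11957, Σr^3·r^3 = 67899.
Right-hand side: Σr^2·q = -40616, Σr^3·q = -227728.
So XᵀX·[a, b]ᵀ = Xᵀq: [[2355, 11957]; [11957, 67899]]·[a, b]ᵀ = [-40616, -227728]ᵀ.
det = 2355·67899 − 11957² = 16932296.
a = ((-40616)·67899 − 11957·(-227728))/16932296 = -4355261/2116537; b = (2355·(-227728) − 11957·(-40616))/16932296 = -6331741/2116537.

a = -2.058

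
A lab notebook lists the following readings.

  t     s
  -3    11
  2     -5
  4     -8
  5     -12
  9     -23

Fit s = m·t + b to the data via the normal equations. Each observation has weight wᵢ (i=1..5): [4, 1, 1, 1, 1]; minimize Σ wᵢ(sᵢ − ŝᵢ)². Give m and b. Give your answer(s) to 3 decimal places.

m = -2.838, b = 2.338

Normal-equation sums: Σwᵢ·t·t = 162, Σwᵢ·t = 8, Σwᵢ·1 = 8.
For MᵀWs: Σwᵢ·t·s = -441, Σwᵢ·s = -4.
Normal equations: [[162, 8]; [8, 8]]·[m, b]ᵀ = [-441, -4]ᵀ.
Δ = 162·8 − 8² = 1232.
m = ((-441)·8 − 8·(-4))/1232 = -437/154; b = (162·(-4) − 8·(-441))/1232 = 180/77.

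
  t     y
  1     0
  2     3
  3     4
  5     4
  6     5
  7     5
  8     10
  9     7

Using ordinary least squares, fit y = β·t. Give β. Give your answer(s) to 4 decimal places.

Forming MᵀM = [[269]] and Mᵀy = [246]ᵀ gives MᵀM·[β]ᵀ = Mᵀy.
Hence β = 246 / 269 ≈ 0.914498.

β = 0.9145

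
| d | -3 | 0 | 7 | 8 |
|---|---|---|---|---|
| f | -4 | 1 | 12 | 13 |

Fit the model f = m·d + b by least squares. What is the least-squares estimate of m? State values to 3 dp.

m = 1.558

The normal system XᵀX·[m, b]ᵀ = Xᵀf is [[122, 12]; [12, 4]]·[m, b]ᵀ = [200, 22]ᵀ.
Δ = 122·4 − 12² = 344.
m = (200·4 − 12·22)/344 = 67/43; b = (122·22 − 12·200)/344 = 71/86.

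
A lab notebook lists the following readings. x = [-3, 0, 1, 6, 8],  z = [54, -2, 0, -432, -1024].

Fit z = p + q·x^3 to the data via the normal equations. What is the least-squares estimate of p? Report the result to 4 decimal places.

p = -0.0013

The normal system MᵀM·[p, q]ᵀ = Mᵀz is [[5, 702]; [702, 309530]]·[p, q]ᵀ = [-1404, -619058]ᵀ.
Determinant 5·309530 − 702² = 1054846.
p = ((-1404)·309530 − 702·(-619058))/1054846 = -54/40571; q = (5·(-619058) − 702·(-1404))/1054846 = -1054841/527423.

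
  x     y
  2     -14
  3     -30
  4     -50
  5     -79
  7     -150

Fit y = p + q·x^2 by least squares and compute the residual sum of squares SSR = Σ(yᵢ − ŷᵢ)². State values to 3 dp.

Normal-equation sums: Σ1 = 5, Σx^2 = 103, Σx^2·x^2 = 3379.
Moment sums: Σy = -323, Σx^2·y = -10451.
Normal equations: [[5, 103]; [103, 3379]]·[p, q]ᵀ = [-323, -10451]ᵀ.
Eliminating q: 3379·(row 1) − 103·(row 2) gives 6286·p = 3379·(-323) − 103·(-10451) = -14964, so p = -7482/3143.
Then q = ((-10451) − 103·(-7482/3143))/3379 = -9493/3143.
Residuals: 1452/3143, -1371/3143, 2220/3143, -3490/3143, 1189/3143; SSR = 7162/3143.

SSR = 2.279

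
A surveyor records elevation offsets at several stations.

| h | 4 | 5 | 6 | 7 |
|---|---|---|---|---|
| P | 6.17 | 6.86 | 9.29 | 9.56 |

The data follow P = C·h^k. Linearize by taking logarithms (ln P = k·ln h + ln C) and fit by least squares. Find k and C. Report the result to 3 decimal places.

With ln Pᵢ as the transformed response and ln hᵢ as the regressor:
Σln h = 6.7334, Σ(ln h)² = 11.5091, Σln P = 8.2319, Σln h·ln P = 14.0087.
Equations: 11.5091·k + 6.7334·ln C = 14.0087;  6.7334·k + 4·ln C = 8.2319.
Solving (det = 0.6976): k = 0.86873, ln C = 0.59561, so C = exp(0.59561) = 1.81414.

k = 0.869, C = 1.814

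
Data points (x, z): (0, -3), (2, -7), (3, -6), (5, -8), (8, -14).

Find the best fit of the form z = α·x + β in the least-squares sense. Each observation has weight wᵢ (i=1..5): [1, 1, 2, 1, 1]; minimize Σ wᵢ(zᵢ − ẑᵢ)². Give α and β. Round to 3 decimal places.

Entries of AᵀWA: Σwᵢ·x·x = 111, Σwᵢ·x = 21, Σwᵢ·1 = 6.
Moment sums: Σwᵢ·x·z = -202, Σwᵢ·z = -44.
AᵀWA·[α, β]ᵀ = AᵀWz becomes [[111, 21]; [21, 6]]·[α, β]ᵀ = [-202, -44]ᵀ.
Eliminating β: 6·(row 1) − 21·(row 2) gives 225·α = 6·(-202) − 21·(-44) = -288, so α = -32/25.
Then β = ((-44) − 21·(-32/25))/6 = -214/75.

α = -1.280, β = -2.853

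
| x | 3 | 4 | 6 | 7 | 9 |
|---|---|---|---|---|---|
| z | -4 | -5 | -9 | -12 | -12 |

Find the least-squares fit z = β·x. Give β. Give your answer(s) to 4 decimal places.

β = -1.4555

The normal system MᵀM·[β]ᵀ = Mᵀz is [[191]]·[β]ᵀ = [-278]ᵀ.
β = (-278)/191 = -1.4555.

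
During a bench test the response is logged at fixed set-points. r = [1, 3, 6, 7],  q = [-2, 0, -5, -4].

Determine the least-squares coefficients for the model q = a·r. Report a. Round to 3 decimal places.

a = -0.632

From the data, Σr·r = 95.
Moment sums: Σr·q = -60.
a = (-60)/95 = -0.631579.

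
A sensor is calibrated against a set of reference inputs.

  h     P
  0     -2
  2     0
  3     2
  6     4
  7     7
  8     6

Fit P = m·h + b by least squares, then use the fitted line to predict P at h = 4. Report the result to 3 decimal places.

Entries of XᵀX: Σh·h = 162, Σh = 26, Σ1 = 6.
Right-hand side: Σh·P = 127, ΣP = 17.
So XᵀX·[m, b]ᵀ = XᵀP: [[162, 26]; [26, 6]]·[m, b]ᵀ = [127, 17]ᵀ.
det = 162·6 − 26² = 296.
m = (127·6 − 26·17)/296 = 40/37; b = (162·17 − 26·127)/296 = -137/74.
At h = 4: P̂ = (40/37)·(4) + (-137/74)·(1) = 183/74.

P̂ = 2.473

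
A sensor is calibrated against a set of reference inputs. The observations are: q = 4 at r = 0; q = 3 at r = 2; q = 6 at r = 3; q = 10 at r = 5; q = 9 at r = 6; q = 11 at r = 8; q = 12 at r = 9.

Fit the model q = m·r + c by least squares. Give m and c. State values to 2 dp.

Compute the Gram sums: Σr·r = 219, Σr = 33, Σ1 = 7.
Moment sums: Σr·q = 324, Σq = 55.
So AᵀA·[m, c]ᵀ = Aᵀq: [[219, 33]; [33, 7]]·[m, c]ᵀ = [324, 55]ᵀ.
Δ = 219·7 − 33² = 444.
m = (324·7 − 33·55)/444 = 151/148; c = (219·55 − 33·324)/444 = 451/148.

m = 1.02, c = 3.05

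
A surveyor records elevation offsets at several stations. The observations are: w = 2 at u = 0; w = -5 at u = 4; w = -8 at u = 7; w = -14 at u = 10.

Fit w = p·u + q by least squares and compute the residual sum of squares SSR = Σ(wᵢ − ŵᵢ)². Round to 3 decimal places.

MᵀM·[p, q]ᵀ = Mᵀw reads: 165·p + 21·q = -216;  21·p + 4·q = -25.
Eliminating q: 4·(row 1) − 21·(row 2) gives 219·p = 4·(-216) − 21·(-25) = -339, so p = -113/73.
Then q = ((-25) − 21·(-113/73))/4 = 137/73.
Residuals: 9/73, -50/73, 70/73, -29/73; SSR = 114/73.

SSR = 1.562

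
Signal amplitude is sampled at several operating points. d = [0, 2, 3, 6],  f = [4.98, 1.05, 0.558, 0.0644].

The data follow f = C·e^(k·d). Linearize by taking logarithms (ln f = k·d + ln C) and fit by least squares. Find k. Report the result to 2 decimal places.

k = -0.72

Linearized form: ln f = k·d + ln C. From the 4 transformed points,
Σd = 11.0000, Σ(d)² = 49.0000, Σln f = -1.6718, Σd·ln f = -18.1085.
Equations: 49.0000·k + 11.0000·ln C = -18.1085;  11.0000·k + 4·ln C = -1.6718.
Δ = 49.0000·4 − (11.0000)² = 75.0000; k = (-18.1085·4 − 11.0000·-1.6718)/75.0000 = -0.72058, ln C = (49.0000·-1.6718 − 11.0000·-18.1085)/75.0000 = 1.56365.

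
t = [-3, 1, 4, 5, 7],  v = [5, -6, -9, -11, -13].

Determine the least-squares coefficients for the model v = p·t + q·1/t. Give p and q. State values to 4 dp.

p = -1.8357, q = -3.8859

Sums needed: Σt·t = 100, Σt·1/t = 5, Σ1/t·1/t = 217681/176400.
And Σt·v = -203, Σ1/t·v = -5869/420.
Normal equations: [[100, 5]; [5, 217681/176400]]·[p, q]ᵀ = [-203, -5869/420]ᵀ.
Δ = 100·(217681/176400) − 5² = 173581/1764.
p = ((-203)·(217681/176400) − 5·(-5869/420))/(173581/1764) = -31864343/17358100; q = (100·(-5869/420) − 5·(-203))/(173581/1764) = -674520/173581.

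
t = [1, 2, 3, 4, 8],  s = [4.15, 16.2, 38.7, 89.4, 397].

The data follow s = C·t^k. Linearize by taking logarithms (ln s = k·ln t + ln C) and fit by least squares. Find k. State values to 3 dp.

Linearized form: ln s = k·ln t + ln C. From the 5 transformed points,
Sums: Σln t = 5.2575, Σ(ln t)² = 7.9333, Σln s = 18.3410, Σln t·ln s = 24.6188.
Normal system: [[7.9333, 5.2575]; [5.2575, 5]]·[k, ln C]ᵀ = [24.6188, 18.3410]ᵀ.
Slope k = (n·Σln t·ln s − Σln t·Σln s)/(n·Σ(ln t)² − (Σln t)²) = (5·24.6188 − 5.2575·18.3410)/12.0252 = 2.21753; ln C = (Σln s − k·Σln t)/n = 1.33647.

k = 2.218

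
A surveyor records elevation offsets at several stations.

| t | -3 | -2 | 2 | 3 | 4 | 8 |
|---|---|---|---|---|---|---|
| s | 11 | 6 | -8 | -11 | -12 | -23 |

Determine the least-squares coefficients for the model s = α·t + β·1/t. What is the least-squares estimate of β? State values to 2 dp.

β = -3.81

Entries of MᵀM: Σt·t = 106, Σt·1/t = 6, Σ1/t·1/t = 461/576.
Moment sums: Σt·s = -326, Σ1/t·s = -485/24.
MᵀM·[α, β]ᵀ = Mᵀs becomes [[106, 6]; [6, 461/576]]·[α, β]ᵀ = [-326, -485/24]ᵀ.
det = 106·(461/576) − 6² = 14065/288.
α = ((-326)·(461/576) − 6·(-485/24))/(14065/288) = -1387/485; β = (106·(-485/24) − 6·(-326))/(14065/288) = -1848/485.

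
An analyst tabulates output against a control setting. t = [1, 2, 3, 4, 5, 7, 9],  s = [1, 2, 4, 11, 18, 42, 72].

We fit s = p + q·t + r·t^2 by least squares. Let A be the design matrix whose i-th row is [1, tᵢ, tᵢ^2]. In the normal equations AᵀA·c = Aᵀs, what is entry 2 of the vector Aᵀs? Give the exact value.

1093

Entry 2 ↔ basis t, so (Aᵀs)_{2} = Σᵢ (t)·sᵢ = (1)·(1) + (2)·(2) + (3)·(4) + (4)·(11) + (5)·(18) + (7)·(42) + (9)·(72) = 1093.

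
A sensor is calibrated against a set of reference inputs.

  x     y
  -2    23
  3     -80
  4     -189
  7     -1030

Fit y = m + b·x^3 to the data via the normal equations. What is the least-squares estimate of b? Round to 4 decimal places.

b = -3.0043

The normal equations are: 4·m + 426·b = -1276;  426·m + 122538·b = -367730.
Δ = 4·122538 − 426² = 308676.
m = ((-1276)·122538 − 426·(-367730))/308676 = 24541/25723; b = (4·(-367730) − 426·(-1276))/308676 = -231836/77169.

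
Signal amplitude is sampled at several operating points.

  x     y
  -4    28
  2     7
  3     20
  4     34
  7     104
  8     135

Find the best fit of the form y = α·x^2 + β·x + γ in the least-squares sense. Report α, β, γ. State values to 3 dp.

α = 2.044, β = 0.767, γ = -1.713

Normal-equation sums: Σx^2·x^2 = 7106, Σx^2·x = 890, Σx^2 = 158, Σx·x = 158, Σx = 20, Σ1 = 6.
Right-hand side: Σx^2·y = 14936, Σx·y = 1906, Σy = 328.
Solving the 3×3 system (Gaussian elimination) gives α = 210007/102747, β = 78794/102747, γ = -58665/34249.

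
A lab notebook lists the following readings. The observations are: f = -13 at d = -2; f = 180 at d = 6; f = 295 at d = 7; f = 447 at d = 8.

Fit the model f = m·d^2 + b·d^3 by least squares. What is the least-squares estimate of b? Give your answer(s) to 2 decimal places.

Normal-equation sums: Σd^2·d^2 = 7809, Σd^2·d^3 = 57319, Σd^3·d^3 = 426513.
And Σd^2·f = 49491, Σd^3·f = 369033.
So MᵀM·[m, b]ᵀ = Mᵀf: [[7809, 57319]; [57319, 426513]]·[m, b]ᵀ = [49491, 369033]ᵀ.
Eliminating b: 426513·(row 1) − 57319·(row 2) gives 45172256·m = 426513·49491 − 57319·369033 = -44047644, so m = -11011911/11293064.
Then b = (369033 − 57319·(-11011911/11293064))/426513 = 11251017/11293064.

b = 1.00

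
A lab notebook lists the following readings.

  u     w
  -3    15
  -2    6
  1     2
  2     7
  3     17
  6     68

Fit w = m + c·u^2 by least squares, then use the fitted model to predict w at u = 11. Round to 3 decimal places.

Entries of XᵀX: Σ1 = 6, Σu^2 = 63, Σu^2·u^2 = 1491.
And Σw = 115, Σu^2·w = 2790.
So XᵀX·[m, c]ᵀ = Xᵀw: [[6, 63]; [63, 1491]]·[m, c]ᵀ = [115, 2790]ᵀ.
Δ = 6·1491 − 63² = 4977.
m = (115·1491 − 63·2790)/4977 = -205/237; c = (6·2790 − 63·115)/4977 = 1055/553.
At u = 11: ŵ = (-205/237)·(1) + (1055/553)·(121) = 381530/1659.

ŵ = 229.976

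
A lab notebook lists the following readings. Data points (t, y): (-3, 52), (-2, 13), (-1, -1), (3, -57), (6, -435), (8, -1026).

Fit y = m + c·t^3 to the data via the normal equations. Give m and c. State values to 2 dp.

Sums needed: Σ1 = 6, Σt^3 = 719, Σt^3·t^3 = 310323.
For Mᵀy: Σy = -1454, Σt^3·y = -622318.
So MᵀM·[m, c]ᵀ = Mᵀy: [[6, 719]; [719, 310323]]·[m, c]ᵀ = [-1454, -622318]ᵀ.
Determinant 6·310323 − 719² = 1344977.
m = ((-1454)·310323 − 719·(-622318))/1344977 = -3763000/1344977; c = (6·(-622318) − 719·(-1454))/1344977 = -2688482/1344977.

m = -2.80, c = -2.00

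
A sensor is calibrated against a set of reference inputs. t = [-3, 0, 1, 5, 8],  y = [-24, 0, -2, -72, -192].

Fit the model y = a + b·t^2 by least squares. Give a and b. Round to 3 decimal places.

The normal system XᵀX·[a, b]ᵀ = Xᵀy is [[5, 99]; [99, 4803]]·[a, b]ᵀ = [-290, -14306]ᵀ.
Δ = 5·4803 − 99² = 14214.
a = ((-290)·4803 − 99·(-14306))/14214 = 3904/2369; b = (5·(-14306) − 99·(-290))/14214 = -21410/7107.

a = 1.648, b = -3.013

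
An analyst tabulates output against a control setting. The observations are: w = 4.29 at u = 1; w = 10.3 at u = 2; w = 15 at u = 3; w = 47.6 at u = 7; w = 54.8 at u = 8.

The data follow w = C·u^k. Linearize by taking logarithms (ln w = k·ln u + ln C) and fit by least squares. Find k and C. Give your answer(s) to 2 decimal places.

Linearized form: ln w = k·ln u + ln C. From the 5 transformed points,
Sums: Σln u = 5.8171, Σ(ln u)² = 9.7980, Σln w = 14.3630, Σln u·ln w = 20.4338.
Normal system: [[9.7980, 5.8171]; [5.8171, 5]]·[k, ln C]ᵀ = [20.4338, 14.3630]ᵀ.
Solving (det = 15.1514): k = 1.22878, ln C = 1.44302, so C = exp(1.44302) = 4.23345.

k = 1.23, C = 4.23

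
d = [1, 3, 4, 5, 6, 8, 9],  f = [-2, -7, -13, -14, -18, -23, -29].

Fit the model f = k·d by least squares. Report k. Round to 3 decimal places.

k = -3.009

MᵀM·[k]ᵀ = Mᵀf reads: 232·k = -698.
(Σd·d = 232, Σd·f = -698.)
k = (-698)/232 = -3.00862.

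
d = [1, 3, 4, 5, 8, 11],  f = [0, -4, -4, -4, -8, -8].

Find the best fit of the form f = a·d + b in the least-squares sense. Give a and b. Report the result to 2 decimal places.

a = -0.78, b = -0.53

The normal equations are: 236·a + 32·b = -200;  32·a + 6·b = -28.
Eliminating b: 6·(row 1) − 32·(row 2) gives 392·a = 6·(-200) − 32·(-28) = -304, so a = -38/49.
Then b = ((-28) − 32·(-38/49))/6 = -26/49.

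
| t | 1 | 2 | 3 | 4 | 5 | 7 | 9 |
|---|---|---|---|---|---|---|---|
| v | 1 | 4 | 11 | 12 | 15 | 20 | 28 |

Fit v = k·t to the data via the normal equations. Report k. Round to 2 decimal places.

k = 3.01

Forming MᵀM = [[185]] and Mᵀv = [557]ᵀ gives MᵀM·[k]ᵀ = Mᵀv.
k = 557/185 = 3.01081.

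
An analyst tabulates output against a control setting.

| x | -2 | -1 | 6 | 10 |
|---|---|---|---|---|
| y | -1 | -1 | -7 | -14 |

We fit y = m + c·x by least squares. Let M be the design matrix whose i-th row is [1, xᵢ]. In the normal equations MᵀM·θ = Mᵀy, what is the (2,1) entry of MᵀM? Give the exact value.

13

Row 2 ↔ basis x, column 1 ↔ basis 1, so (MᵀM)_{2,1} = Σᵢ x = (-2)·(1) + (-1)·(1) + (6)·(1) + (10)·(1) = 13.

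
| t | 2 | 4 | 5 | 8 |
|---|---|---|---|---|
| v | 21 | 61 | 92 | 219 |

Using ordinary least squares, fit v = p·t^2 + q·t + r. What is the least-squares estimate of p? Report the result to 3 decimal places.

p = 3.167

From the data, Σt^2·t^2 = 4993, Σt^2·t = 709, Σt^2 = 109, Σt·t = 109, Σt = 19, Σ1 = 4.
Moment sums: Σt^2·v = 17376, Σt·v = 2498, Σv = 393.
Normal equations: [[4993, 709, 109]; [709, 109, 19]; [109, 19, 4]]·[p, q, r]ᵀ = [17376, 2498, 393]ᵀ.
Inverting the 3×3 Gram matrix, [p, q, r]ᵀ = [19/6, 41/30, 82/15]ᵀ.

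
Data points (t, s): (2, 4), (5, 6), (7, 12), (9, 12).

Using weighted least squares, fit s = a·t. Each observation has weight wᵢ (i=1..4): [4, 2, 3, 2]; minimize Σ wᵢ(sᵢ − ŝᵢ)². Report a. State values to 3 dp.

a = 1.493

Sums needed: Σwᵢ·t·t = 375.
For MᵀWs: Σwᵢ·t·s = 560.
Normal equations: [[375]]·[a]ᵀ = [560]ᵀ.
Hence a = 560 / 375 ≈ 1.49333.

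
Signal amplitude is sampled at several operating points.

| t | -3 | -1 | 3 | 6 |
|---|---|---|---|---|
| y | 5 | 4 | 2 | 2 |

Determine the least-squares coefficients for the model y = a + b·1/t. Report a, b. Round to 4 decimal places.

Entries of AᵀA: Σ1 = 4, Σ1/t = -5/6, Σ1/t·1/t = 5/4.
Right-hand side: Σy = 13, Σ1/t·y = -14/3.
Normal equations: [[4, -5/6]; [-5/6, 5/4]]·[a, b]ᵀ = [13, -14/3]ᵀ.
Δ = 4·(5/4) − (-5/6)² = 155/36.
a = (13·(5/4) − (-5/6)·(-14/3))/(155/36) = 89/31; b = (4·(-14/3) − (-5/6)·13)/(155/36) = -282/155.

a = 2.8710, b = -1.8194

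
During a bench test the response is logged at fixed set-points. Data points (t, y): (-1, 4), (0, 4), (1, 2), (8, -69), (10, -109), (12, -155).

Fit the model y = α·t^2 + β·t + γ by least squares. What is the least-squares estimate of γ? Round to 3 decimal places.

Compute the Gram sums: Σt^2·t^2 = 34834, Σt^2·t = 3240, Σt^2 = 310, Σt·t = 310, Σt = 30, Σ1 = 6.
For Aᵀy: Σt^2·y = -37630, Σt·y = -3504, Σy = -323.
Inverting the 3×3 Gram matrix, [α, β, γ]ᵀ = [-47477/46402, -231789/232010, 186793/46402]ᵀ.

γ = 4.026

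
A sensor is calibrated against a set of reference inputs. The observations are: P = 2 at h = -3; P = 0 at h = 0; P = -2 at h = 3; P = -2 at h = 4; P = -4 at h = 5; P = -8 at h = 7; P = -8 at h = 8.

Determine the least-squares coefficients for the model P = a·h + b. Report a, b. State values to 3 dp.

The normal equations are: 172·a + 24·b = -160;  24·a + 7·b = -22.
Δ = 172·7 − 24² = 628.
a = ((-160)·7 − 24·(-22))/628 = -148/157; b = (172·(-22) − 24·(-160))/628 = 14/157.

a = -0.943, b = 0.089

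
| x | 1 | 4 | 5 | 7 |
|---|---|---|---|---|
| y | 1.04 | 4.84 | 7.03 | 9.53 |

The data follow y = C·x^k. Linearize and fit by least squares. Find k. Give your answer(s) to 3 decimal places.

k = 1.149

Taking logs, ln y = k·ln x + ln C, so regress ln y on ln x.
Sums: Σln x = 4.9416, Σ(ln x)² = 8.2987, Σln y = 5.8208, Σln x·ln y = 9.7117.
Normal system: [[8.2987, 4.9416]; [4.9416, 4]]·[k, ln C]ᵀ = [9.7117, 5.8208]ᵀ.
Slope k = (n·Σln x·ln y − Σln x·Σln y)/(n·Σ(ln x)² − (Σln x)²) = (4·9.7117 − 4.9416·5.8208)/8.7748 = 1.14905; ln C = (Σln y − k·Σln x)/n = 0.03564.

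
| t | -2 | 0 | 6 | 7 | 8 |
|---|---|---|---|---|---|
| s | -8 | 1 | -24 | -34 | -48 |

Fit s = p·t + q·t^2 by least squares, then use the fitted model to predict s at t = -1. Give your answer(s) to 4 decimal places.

ŝ = -3.0389

From the data, Σt·t = 153, Σt·t^2 = 1063, Σt^2·t^2 = 7809.
Moment sums: Σt·s = -750, Σt^2·s = -5634.
So XᵀX·[p, q]ᵀ = Xᵀs: [[153, 1063]; [1063, 7809]]·[p, q]ᵀ = [-750, -5634]ᵀ.
Eliminating q: 7809·(row 1) − 1063·(row 2) gives 64808·p = 7809·(-750) − 1063·(-5634) = 132192, so p = 16524/8101.
Then q = ((-5634) − 1063·(16524/8101))/7809 = -8094/8101.
At t = -1: ŝ = (16524/8101)·(-1) + (-8094/8101)·(1) = -24618/8101.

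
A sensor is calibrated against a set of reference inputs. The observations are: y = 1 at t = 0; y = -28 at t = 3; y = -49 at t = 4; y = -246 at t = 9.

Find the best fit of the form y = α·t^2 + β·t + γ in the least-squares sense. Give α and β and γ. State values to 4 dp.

Setting ∂/∂α … = 0 gives: 6898·α + 820·β + 106·γ = -20962;  820·α + 106·β + 16·γ = -2494;  106·α + 16·β + 4·γ = -322.
Solving the 3×3 system (Gaussian elimination) gives α = -2469/829, β = -525/829, γ = 794/829.

α = -2.9783, β = -0.6333, γ = 0.9578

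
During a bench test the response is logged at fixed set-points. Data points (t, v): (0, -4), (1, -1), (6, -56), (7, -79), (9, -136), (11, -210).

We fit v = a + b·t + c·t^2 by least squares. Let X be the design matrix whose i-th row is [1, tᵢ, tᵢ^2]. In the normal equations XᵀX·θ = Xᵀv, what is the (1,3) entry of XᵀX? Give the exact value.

288

Row 1 ↔ basis 1, column 3 ↔ basis t^2, so (XᵀX)_{1,3} = Σᵢ t^2 = (1)·(0) + (1)·(1) + (1)·(36) + (1)·(49) + (1)·(81) + (1)·(121) = 288.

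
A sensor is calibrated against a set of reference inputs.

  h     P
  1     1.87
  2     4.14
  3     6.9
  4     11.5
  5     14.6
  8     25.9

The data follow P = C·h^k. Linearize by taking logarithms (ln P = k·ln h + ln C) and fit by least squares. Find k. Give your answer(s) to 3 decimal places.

k = 1.289

With ln Pᵢ as the transformed response and ln hᵢ as the regressor:
Σln h = 6.8669, Σ(ln h)² = 10.5236, Σln P = 12.3558, Σln h·ln P = 17.5745.
Equations: 10.5236·k + 6.8669·ln C = 17.5745;  6.8669·k + 6·ln C = 12.3558.
Slope k = (n·Σln h·ln P − Σln h·Σln P)/(n·Σ(ln h)² − (Σln h)²) = (6·17.5745 − 6.8669·12.3558)/15.9867 = 1.28862; ln C = (Σln P − k·Σln h)/n = 0.58448.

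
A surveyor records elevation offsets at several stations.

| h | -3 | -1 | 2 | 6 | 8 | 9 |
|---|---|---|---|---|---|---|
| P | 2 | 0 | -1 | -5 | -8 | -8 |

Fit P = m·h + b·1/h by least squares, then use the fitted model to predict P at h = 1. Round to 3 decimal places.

From the data, Σh·h = 195, Σh·1/h = 6, Σ1/h·1/h = 7345/5184.
For XᵀP: Σh·P = -174, Σ1/h·P = -35/9.
Determinant 195·(7345/5184) − 6² = 415217/1728.
m = ((-174)·(7345/5184) − 6·(-35/9))/(415217/1728) = -385690/415217; b = (195·(-35/9) − 6·(-174))/(415217/1728) = 493632/415217.
At h = 1: P̂ = (-385690/415217)·(1) + (493632/415217)·(1) = 107942/415217.

P̂ = 0.260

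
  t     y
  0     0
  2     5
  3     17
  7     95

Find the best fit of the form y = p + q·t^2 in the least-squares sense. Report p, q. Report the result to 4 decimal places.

Entries of XᵀX: Σ1 = 4, Σt^2 = 62, Σt^2·t^2 = 2498.
Moment sums: Σy = 117, Σt^2·y = 4828.
Δ = 4·2498 − 62² = 6148.
p = (117·2498 − 62·4828)/6148 = -3535/3074; q = (4·4828 − 62·117)/6148 = 6029/3074.

p = -1.1500, q = 1.9613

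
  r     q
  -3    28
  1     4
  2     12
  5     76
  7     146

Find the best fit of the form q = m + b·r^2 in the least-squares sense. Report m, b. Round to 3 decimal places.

m = 0.950, b = 2.969

Sums needed: Σ1 = 5, Σr^2 = 88, Σr^2·r^2 = 3124.
Right-hand side: Σq = 266, Σr^2·q = 9358.
Δ = 5·3124 − 88² = 7876.
m = (266·3124 − 88·9358)/7876 = 170/179; b = (5·9358 − 88·266)/7876 = 11691/3938.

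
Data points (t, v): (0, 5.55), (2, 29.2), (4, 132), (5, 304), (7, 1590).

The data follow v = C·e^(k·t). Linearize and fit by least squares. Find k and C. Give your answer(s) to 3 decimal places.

k = 0.803, C = 5.588

Taking logs, ln v = k·t + ln C, so regress ln v on t.
Over the data: Σt = 18.0000, Σ(t)² = 94.0000, Σln v = 23.0593, Σt·ln v = 106.4651.
Normal system: [[94.0000, 18.0000]; [18.0000, 5]]·[k, ln C]ᵀ = [106.4651, 23.0593]ᵀ.
Solving (det = 146.0000): k = 0.80314, ln C = 1.72055, so C = exp(1.72055) = 5.58762.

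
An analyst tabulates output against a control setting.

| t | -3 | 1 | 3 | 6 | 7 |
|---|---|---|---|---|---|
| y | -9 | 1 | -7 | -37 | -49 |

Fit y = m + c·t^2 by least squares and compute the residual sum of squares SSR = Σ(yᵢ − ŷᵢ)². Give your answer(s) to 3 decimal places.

SSR = 3.578

Forming MᵀM = [[5, 104]; [104, 3860]] and Mᵀy = [-101, -3876]ᵀ gives MᵀM·[m, c]ᵀ = Mᵀy.
Determinant 5·3860 − 104² = 8484.
m = ((-101)·3860 − 104·(-3876))/8484 = 473/303; c = (5·(-3876) − 104·(-101))/8484 = -317/303.
Residuals: -347/303, 49/101, 259/303, -272/303, 71/101; SSR = 1084/303.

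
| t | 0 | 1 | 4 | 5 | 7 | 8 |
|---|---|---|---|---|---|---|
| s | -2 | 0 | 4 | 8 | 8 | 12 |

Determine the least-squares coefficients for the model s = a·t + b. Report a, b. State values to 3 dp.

a = 1.633, b = -1.803

Normal-equation sums: Σt·t = 155, Σt = 25, Σ1 = 6.
Right-hand side: Σt·s = 208, Σs = 30.
Eliminating b: 6·(row 1) − 25·(row 2) gives 305·a = 6·208 − 25·30 = 498, so a = 498/305.
Then b = (30 − 25·(498/305))/6 = -110/61.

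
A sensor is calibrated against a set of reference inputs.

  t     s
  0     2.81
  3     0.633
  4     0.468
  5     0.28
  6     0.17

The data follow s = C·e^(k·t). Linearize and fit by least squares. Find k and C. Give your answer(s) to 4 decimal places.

k = -0.4615, C = 2.7613

Let Y = ln s. Fitting Y = k·t + ln C by least squares:
AᵀA = [[86.0000, 18.0000]; [18.0000, 5]], rhs = [-21.4056, -3.2283]ᵀ  (here Σt = 18.0000, Σ(t)² = 86.0000, Σln s = -3.2283, Σt·ln s = -21.4056).
Slope k = (n·Σt·ln s − Σt·Σln s)/(n·Σ(t)² − (Σt)²) = (5·-21.4056 − 18.0000·-3.2283)/106.0000 = -0.46149; ln C = (Σln s − k·Σt)/n = 1.01571, so C = exp(1.01571) = 2.76133.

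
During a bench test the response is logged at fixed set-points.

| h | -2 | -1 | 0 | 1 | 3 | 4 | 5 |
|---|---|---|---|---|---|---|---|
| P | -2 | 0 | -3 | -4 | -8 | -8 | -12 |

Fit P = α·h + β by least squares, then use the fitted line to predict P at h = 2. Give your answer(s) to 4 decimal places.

P̂ = -6.1507

Entries of AᵀA: Σh·h = 56, Σh = 10, Σ1 = 7.
Moment sums: Σh·P = -116, ΣP = -37.
So AᵀA·[α, β]ᵀ = AᵀP: [[56, 10]; [10, 7]]·[α, β]ᵀ = [-116, -37]ᵀ.
det = 56·7 − 10² = 292.
α = ((-116)·7 − 10·(-37))/292 = -221/146; β = (56·(-37) − 10·(-116))/292 = -228/73.
At h = 2: P̂ = (-221/146)·(2) + (-228/73)·(1) = -449/73.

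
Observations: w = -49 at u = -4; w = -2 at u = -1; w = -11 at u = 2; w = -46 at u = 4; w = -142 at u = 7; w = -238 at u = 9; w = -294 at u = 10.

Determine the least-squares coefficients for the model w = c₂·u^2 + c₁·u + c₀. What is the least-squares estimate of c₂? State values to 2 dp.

The normal system AᵀA·[c₂, c₁, c₀]ᵀ = Aᵀw is [[19491, 2079, 267]; [2079, 267, 27]; [267, 27, 7]]·[c₂, c₁, c₀]ᵀ = [-57202, -6084, -782]ᵀ.
Inverting the 3×3 Gram matrix, [c₂, c₁, c₀]ᵀ = [-180779/60519, 16407/40346, 26443/40346]ᵀ.

c₂ = -2.99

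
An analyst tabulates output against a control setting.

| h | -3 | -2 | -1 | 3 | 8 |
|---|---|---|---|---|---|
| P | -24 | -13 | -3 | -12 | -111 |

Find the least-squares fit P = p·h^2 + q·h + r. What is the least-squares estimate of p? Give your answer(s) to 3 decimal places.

Sums needed: Σh^2·h^2 = 4275, Σh^2·h = 503, Σh^2 = 87, Σh·h = 87, Σh = 5, Σ1 = 5.
And Σh^2·P = -7483, Σh·P = -823, ΣP = -163.
XᵀX·[p, q, r]ᵀ = XᵀP becomes [[4275, 503, 87]; [503, 87, 5]; [87, 5, 5]]·[p, q, r]ᵀ = [-7483, -823, -163]ᵀ.
Solving the 3×3 system (Gaussian elimination) gives p = -133097/66703, q = 10642/5131, r = 432/9529.

p = -1.995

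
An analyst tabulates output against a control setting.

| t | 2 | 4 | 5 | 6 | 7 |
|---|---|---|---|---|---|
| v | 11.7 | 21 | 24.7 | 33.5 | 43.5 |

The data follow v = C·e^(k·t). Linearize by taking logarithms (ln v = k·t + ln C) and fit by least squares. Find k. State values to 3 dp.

k = 0.259

Linearized form: ln v = k·t + ln C. From the 5 transformed points,
Over the data: Σt = 24.0000, Σ(t)² = 130.0000, Σln v = 15.9952, Σt·ln v = 80.6099.
Normal system: [[130.0000, 24.0000]; [24.0000, 5]]·[k, ln C]ᵀ = [80.6099, 15.9952]ᵀ.
Solving (det = 74.0000): k = 0.25897, ln C = 1.95597.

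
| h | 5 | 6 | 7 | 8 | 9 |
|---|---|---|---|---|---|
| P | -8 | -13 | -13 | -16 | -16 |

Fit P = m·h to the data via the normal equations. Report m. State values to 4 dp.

m = -1.8863

Setting ∂/∂m … = 0 gives: 255·m = -481.
(Σh·h = 255, Σh·P = -481.)
Hence m = -481 / 255 ≈ -1.88627.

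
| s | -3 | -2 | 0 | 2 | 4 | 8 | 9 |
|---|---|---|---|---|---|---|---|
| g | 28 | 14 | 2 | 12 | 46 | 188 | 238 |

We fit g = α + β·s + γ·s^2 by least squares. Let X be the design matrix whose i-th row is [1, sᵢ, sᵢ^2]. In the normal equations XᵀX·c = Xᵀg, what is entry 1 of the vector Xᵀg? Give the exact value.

Entry 1 ↔ basis 1, so (Xᵀg)_{1} = Σᵢ gᵢ = (1)·(28) + (1)·(14) + (1)·(2) + (1)·(12) + (1)·(46) + (1)·(188) + (1)·(238) = 528.

528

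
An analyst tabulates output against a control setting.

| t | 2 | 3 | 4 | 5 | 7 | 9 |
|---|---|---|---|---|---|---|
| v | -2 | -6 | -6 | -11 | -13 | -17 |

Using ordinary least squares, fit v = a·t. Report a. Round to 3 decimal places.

a = -1.875

Entries of XᵀX: Σt·t = 184.
Right-hand side: Σt·v = -345.
So XᵀX·[a]ᵀ = Xᵀv: [[184]]·[a]ᵀ = [-345]ᵀ.
a = (-345)/184 = -1.875.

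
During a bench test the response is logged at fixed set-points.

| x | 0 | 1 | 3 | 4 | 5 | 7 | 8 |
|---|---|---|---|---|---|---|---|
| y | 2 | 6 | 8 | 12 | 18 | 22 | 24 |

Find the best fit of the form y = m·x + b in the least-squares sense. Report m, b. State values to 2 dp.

The normal system AᵀA·[m, b]ᵀ = Aᵀy is [[164, 28]; [28, 7]]·[m, b]ᵀ = [514, 92]ᵀ.
det = 164·7 − 28² = 364.
m = (514·7 − 28·92)/364 = 73/26; b = (164·92 − 28·514)/364 = 174/91.

m = 2.81, b = 1.91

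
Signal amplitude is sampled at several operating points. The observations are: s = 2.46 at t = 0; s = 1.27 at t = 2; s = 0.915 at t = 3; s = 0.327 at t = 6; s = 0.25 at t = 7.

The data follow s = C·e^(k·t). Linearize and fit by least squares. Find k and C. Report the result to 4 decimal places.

Taking logs, ln s = k·t + ln C, so regress ln s on t.
Over the data: Σt = 18.0000, Σ(t)² = 98.0000, Σln s = -1.4537, Σt·ln s = -16.1993.
Normal system: [[98.0000, 18.0000]; [18.0000, 5]]·[k, ln C]ᵀ = [-16.1993, -1.4537]ᵀ.
Slope k = (n·Σt·ln s − Σt·Σln s)/(n·Σ(t)² − (Σt)²) = (5·-16.1993 − 18.0000·-1.4537)/166.0000 = -0.33030; ln C = (Σln s − k·Σt)/n = 0.89832, so C = exp(0.89832) = 2.45546.

k = -0.3303, C = 2.4555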